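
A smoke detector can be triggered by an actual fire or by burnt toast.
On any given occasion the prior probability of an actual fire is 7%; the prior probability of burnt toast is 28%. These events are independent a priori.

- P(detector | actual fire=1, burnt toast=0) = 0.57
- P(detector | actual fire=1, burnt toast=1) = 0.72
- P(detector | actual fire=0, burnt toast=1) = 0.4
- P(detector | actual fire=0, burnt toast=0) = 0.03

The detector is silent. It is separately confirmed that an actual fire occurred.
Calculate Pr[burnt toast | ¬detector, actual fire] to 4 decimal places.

P(¬detector | actual fire) = 0.43·0.72 + 0.28·0.28 = 0.309600 + 0.078400 = 0.388000
Restricting to configurations with burnt toast present: 0.28·0.28 = 0.078400.
So P(burnt toast | ¬detector, actual fire) = 0.078400/0.388000 ≈ 0.2021.

Pr[burnt toast | ¬detector, actual fire] ≈ 0.2021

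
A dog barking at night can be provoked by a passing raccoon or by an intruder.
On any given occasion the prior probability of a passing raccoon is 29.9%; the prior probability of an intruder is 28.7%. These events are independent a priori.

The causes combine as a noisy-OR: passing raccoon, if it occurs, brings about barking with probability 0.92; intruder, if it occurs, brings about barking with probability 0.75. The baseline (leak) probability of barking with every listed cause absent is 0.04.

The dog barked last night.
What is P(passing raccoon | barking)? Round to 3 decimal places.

Under noisy-OR, P(barking | causes) = 1 − (1−0.04)·∏(1−qᵢ) over the active causes.
P(barking) = 0.04×0.701×0.713 + 0.76×0.701×0.287 + 0.9232×0.299×0.713 + 0.9808×0.299×0.287 = 0.019993 + 0.152902 + 0.196814 + 0.084165 = 0.453874
Of this, 0.280979 comes from 0.196814 + 0.084165 (the passing raccoon=true cases).
P(passing raccoon | barking) = 0.280979 / 0.453874 ≈ 0.619

P(passing raccoon | barking) ≈ 0.619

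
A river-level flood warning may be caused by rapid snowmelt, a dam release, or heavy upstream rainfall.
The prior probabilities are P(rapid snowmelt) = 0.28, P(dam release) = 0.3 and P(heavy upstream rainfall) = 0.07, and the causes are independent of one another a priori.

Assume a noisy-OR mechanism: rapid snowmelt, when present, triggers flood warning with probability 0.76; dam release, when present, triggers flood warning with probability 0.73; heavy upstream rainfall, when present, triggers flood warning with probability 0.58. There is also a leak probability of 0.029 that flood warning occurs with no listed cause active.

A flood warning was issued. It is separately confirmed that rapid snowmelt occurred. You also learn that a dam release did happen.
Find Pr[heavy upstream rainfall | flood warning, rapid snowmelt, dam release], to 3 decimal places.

Pr[heavy upstream rainfall | flood warning, rapid snowmelt, dam release] ≈ 0.073

Under noisy-OR, P(flood warning | causes) = 1 − (1−0.029)·∏(1−qᵢ) over the active causes.
P(flood warning | rapid snowmelt, dam release) = 0.937079·0.93 + 0.973573·0.07 = 0.871483 + 0.068150 = 0.939633
Of this, 0.068150 comes from 0.973573·0.07 (the heavy upstream rainfall=true cases).
P(heavy upstream rainfall | flood warning, rapid snowmelt, dam release) = 0.068150 / 0.939633 ≈ 0.073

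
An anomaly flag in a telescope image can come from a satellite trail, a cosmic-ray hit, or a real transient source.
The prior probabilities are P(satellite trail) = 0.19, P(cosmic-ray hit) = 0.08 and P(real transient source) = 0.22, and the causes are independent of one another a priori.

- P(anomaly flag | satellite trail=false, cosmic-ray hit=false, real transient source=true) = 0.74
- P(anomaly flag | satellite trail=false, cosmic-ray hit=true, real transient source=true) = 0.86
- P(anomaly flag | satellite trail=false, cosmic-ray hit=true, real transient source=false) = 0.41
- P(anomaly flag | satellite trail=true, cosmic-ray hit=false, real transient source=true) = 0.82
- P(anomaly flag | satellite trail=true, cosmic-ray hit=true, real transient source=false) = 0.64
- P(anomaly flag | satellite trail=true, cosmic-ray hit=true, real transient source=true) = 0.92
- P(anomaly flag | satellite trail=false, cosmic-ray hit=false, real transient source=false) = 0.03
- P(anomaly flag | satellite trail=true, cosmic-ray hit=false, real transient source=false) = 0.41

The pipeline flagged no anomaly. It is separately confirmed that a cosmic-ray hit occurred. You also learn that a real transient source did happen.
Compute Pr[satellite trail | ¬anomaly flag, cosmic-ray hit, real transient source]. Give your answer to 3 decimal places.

By total probability over both values of satellite trail:
  P(¬anomaly flag | cosmic-ray hit, real transient source) = 0.14·0.81 + 0.08·0.19
        = 0.113400 + 0.015200 = 0.128600
Configurations with satellite trail contribute 0.015200, so
  P(satellite trail | ¬anomaly flag, cosmic-ray hit, real transient source) = 0.015200 / 0.128600 ≈ 0.118

Pr[satellite trail | ¬anomaly flag, cosmic-ray hit, real transient source] ≈ 0.118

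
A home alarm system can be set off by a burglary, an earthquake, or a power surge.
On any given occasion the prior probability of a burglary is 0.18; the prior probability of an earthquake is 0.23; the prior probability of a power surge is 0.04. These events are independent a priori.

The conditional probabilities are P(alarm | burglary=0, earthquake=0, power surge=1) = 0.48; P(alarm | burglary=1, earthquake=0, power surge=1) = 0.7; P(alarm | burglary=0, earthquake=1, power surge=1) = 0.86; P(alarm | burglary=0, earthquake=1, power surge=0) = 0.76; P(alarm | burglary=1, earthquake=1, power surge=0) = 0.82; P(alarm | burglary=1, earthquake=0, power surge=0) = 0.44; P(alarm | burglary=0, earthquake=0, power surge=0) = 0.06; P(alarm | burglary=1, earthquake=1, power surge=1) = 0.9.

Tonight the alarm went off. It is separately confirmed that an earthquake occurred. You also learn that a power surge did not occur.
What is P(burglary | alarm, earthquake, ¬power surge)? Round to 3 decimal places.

P(burglary | alarm, earthquake, ¬power surge) ≈ 0.191

P(alarm | earthquake, ¬power surge) = 0.76*0.82 + 0.82*0.18 = 0.623200 + 0.147600 = 0.770800
Of this, 0.147600 comes from 0.82*0.18 (the burglary=true cases).
Hence the posterior is 0.147600/0.770800 ≈ 0.191.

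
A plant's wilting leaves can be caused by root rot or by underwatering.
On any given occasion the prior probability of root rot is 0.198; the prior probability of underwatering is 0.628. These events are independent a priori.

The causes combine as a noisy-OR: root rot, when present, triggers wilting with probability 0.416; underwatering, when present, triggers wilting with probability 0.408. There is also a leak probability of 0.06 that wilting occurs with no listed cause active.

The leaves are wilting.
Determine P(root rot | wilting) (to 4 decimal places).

P(root rot | wilting) ≈ 0.3269

Under noisy-OR, P(wilting | causes) = 1 − (1−0.06)·∏(1−qᵢ) over the active causes.
Numerator (weight on configurations with root rot): 0.033222 + 0.083934 = 0.117156
Denominator P(wilting): 0.06*0.802*0.372 + 0.44352*0.802*0.628 + 0.45104*0.198*0.372 + 0.675016*0.198*0.628 = 0.358439
Posterior = 0.117156 / 0.358439 ≈ 0.3269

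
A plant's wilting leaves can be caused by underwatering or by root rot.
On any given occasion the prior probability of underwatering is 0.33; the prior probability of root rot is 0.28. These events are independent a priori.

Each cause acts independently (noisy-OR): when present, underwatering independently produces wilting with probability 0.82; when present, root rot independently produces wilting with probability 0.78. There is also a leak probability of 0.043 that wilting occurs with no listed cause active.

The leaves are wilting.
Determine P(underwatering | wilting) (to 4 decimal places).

Under noisy-OR, P(wilting | causes) = 1 − (1−0.043)·∏(1−qᵢ) over the active causes.
Numerator (weight on configurations with underwatering): 0.196671 + 0.088898 = 0.285569
The normalizing constant is 0.043*0.67*0.72 + 0.78946*0.67*0.28 + 0.82774*0.33*0.72 + 0.962103*0.33*0.28 = 0.454415
Posterior = 0.285569 / 0.454415 ≈ 0.6284

P(underwatering | wilting) ≈ 0.6284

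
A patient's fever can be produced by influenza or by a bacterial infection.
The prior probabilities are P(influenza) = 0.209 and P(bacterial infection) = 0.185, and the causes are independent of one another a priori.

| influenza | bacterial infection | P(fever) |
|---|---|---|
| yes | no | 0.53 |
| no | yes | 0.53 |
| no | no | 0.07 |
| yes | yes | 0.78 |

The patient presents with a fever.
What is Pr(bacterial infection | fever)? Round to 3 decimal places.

Pr(bacterial infection | fever) ≈ 0.443

P(fever) = 0.07*0.791*0.815 + 0.53*0.791*0.185 + 0.53*0.209*0.815 + 0.78*0.209*0.185 = 0.045127 + 0.077558 + 0.090278 + 0.030159 = 0.243122
The bacterial infection-present share is 0.077558 + 0.030159 = 0.107717.
Hence the posterior is 0.107717/0.243122 ≈ 0.443.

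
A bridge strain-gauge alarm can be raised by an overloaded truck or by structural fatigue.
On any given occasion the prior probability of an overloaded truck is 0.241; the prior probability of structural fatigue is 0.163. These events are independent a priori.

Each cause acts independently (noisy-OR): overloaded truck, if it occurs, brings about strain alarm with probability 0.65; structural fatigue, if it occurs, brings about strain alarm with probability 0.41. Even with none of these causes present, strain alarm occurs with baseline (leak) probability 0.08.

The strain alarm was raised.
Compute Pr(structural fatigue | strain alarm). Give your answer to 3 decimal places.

Under noisy-OR, P(strain alarm | causes) = 1 − (1−0.08)·∏(1−qᵢ) over the active causes.
P(strain alarm) = 0.08×0.759×0.837 + 0.4572×0.759×0.163 + 0.678×0.241×0.837 + 0.81002×0.241×0.163 = 0.050823 + 0.056563 + 0.136764 + 0.031820 = 0.275970
Of this, 0.088383 comes from 0.056563 + 0.031820 (the structural fatigue=true cases).
P(structural fatigue | strain alarm) = 0.088383 / 0.275970 ≈ 0.320

Pr(structural fatigue | strain alarm) ≈ 0.320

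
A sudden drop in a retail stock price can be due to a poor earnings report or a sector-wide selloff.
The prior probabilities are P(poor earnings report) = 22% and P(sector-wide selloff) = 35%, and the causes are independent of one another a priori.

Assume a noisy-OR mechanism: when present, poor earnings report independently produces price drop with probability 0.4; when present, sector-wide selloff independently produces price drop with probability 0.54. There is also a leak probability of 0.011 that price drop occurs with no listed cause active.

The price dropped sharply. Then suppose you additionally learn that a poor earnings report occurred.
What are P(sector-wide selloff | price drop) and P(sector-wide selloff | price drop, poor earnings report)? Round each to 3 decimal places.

P(sector-wide selloff | price drop) ≈ 0.763; P(sector-wide selloff | price drop, poor earnings report) ≈ 0.491

Under noisy-OR, P(price drop | causes) = 1 − (1−0.011)·∏(1−qᵢ) over the active causes.
Sum P(price drop|·) weighted by the priors over the 4 (poor earnings report, sector-wide selloff) configurations:
  P(price drop) = 0.011*0.78*0.65 + 0.54506*0.78*0.35 + 0.4066*0.22*0.65 + 0.727036*0.22*0.35
        = 0.005577 + 0.148801 + 0.058144 + 0.055982 = 0.268504
Configurations with sector-wide selloff contribute 0.204783, so
  P(sector-wide selloff | price drop) = 0.204783 / 0.268504 ≈ 0.763

Now also conditioning on poor earnings report=true:
P(price drop | poor earnings report) = 0.4066·0.65 + 0.727036·0.35 = 0.264290 + 0.254463 = 0.518753
Of this, 0.254463 comes from 0.727036·0.35 (the sector-wide selloff=true cases).
So P(sector-wide selloff | price drop, poor earnings report) = 0.254463/0.518753 ≈ 0.491.
Conditioning on poor earnings report lowers the posterior on sector-wide selloff: the classic explaining-away effect in a common-effect structure.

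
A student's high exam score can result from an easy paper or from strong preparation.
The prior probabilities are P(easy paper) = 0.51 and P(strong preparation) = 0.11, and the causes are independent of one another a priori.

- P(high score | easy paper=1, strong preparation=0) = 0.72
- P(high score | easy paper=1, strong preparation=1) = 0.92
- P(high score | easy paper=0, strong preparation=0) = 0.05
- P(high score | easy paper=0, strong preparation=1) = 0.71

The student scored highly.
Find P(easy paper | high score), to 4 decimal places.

P(easy paper | high score) ≈ 0.8630

Enumerate the 4 (easy paper, strong preparation) configurations and weight by the priors:
  P(high score) = 0.05*0.49*0.89 + 0.71*0.49*0.11 + 0.72*0.51*0.89 + 0.92*0.51*0.11
        = 0.021805 + 0.038269 + 0.326808 + 0.051612 = 0.438494
Configurations with easy paper contribute 0.378420, so
  P(easy paper | high score) = 0.378420 / 0.438494 ≈ 0.8630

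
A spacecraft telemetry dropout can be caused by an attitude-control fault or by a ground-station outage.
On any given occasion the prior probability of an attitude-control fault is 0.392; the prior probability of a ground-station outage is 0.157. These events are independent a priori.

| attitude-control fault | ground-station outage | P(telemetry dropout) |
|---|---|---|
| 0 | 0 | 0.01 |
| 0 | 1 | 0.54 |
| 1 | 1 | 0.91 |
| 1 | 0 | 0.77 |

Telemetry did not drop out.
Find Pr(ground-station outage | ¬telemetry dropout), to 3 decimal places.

Pr(ground-station outage | ¬telemetry dropout) ≈ 0.078

Enumerate the 4 (attitude-control fault, ground-station outage) configurations and weight by the priors:
  P(¬telemetry dropout) = 0.99*0.608*0.843 + 0.46*0.608*0.157 + 0.23*0.392*0.843 + 0.09*0.392*0.157
        = 0.507419 + 0.043910 + 0.076005 + 0.005539 = 0.632873
The terms with ground-station outage present sum to 0.049449, so
  P(ground-station outage | ¬telemetry dropout) = 0.049449 / 0.632873 ≈ 0.078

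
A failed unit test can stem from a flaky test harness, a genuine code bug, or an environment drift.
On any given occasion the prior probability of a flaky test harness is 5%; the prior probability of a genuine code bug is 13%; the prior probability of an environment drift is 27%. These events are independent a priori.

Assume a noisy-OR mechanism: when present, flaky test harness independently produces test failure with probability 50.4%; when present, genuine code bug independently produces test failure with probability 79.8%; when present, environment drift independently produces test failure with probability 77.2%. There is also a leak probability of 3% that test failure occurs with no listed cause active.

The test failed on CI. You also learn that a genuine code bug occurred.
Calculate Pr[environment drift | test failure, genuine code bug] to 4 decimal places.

Pr[environment drift | test failure, genuine code bug] ≈ 0.3042

Under noisy-OR, P(test failure | causes) = 1 − (1−0.03)·∏(1−qᵢ) over the active causes.
For the numerator, keep only environment drift=true terms: 0.245041 + 0.013201 = 0.258242
The normalizing constant is 0.80406×0.95×0.73 + 0.955326×0.95×0.27 + 0.902814×0.05×0.73 + 0.977842×0.05×0.27 = 0.848811
P(environment drift | test failure, genuine code bug) = 0.258242/0.848811 ≈ 0.3042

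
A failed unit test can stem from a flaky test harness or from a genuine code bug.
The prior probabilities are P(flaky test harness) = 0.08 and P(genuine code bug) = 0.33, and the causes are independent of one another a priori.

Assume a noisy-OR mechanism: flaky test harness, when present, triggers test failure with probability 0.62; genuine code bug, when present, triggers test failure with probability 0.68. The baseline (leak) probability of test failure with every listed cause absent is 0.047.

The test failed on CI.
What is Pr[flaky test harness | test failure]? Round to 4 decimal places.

Pr[flaky test harness | test failure] ≈ 0.1934

Under noisy-OR, P(test failure | causes) = 1 − (1−0.047)·∏(1−qᵢ) over the active causes.
P(test failure) = 0.047·0.92·0.67 + 0.69504·0.92·0.33 + 0.63786·0.08·0.67 + 0.884115·0.08·0.33 = 0.028971 + 0.211014 + 0.034189 + 0.023341 = 0.297515
Of this, 0.057530 comes from 0.034189 + 0.023341 (the flaky test harness=true cases).
Hence the posterior is 0.057530/0.297515 ≈ 0.1934.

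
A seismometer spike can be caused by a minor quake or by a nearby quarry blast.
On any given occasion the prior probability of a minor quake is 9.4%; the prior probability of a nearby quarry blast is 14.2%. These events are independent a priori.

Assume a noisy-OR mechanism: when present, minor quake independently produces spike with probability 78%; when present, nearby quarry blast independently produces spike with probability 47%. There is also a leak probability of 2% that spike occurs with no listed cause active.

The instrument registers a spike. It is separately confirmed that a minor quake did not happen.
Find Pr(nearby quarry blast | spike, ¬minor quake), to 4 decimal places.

Under noisy-OR, P(spike | causes) = 1 − (1−0.02)·∏(1−qᵢ) over the active causes.
Numerator (weight on configurations with nearby quarry blast): 0.4806*0.142 = 0.068245
The normalizing constant is 0.02*0.858 + 0.4806*0.142 = 0.085405
P(nearby quarry blast | spike, ¬minor quake) = 0.068245/0.085405 ≈ 0.7991

Pr(nearby quarry blast | spike, ¬minor quake) ≈ 0.7991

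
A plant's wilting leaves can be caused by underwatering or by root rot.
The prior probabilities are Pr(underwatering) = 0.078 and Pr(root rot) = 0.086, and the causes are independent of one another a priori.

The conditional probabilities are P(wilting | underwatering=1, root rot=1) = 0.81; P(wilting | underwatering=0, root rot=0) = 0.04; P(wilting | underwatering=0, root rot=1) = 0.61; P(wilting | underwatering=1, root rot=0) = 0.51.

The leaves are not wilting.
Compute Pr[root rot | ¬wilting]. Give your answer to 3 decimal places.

Enumerate the 4 (underwatering, root rot) configurations and weight by the priors:
  P(¬wilting) = 0.96·0.922·0.914 + 0.39·0.922·0.086 + 0.49·0.078·0.914 + 0.19·0.078·0.086
        = 0.809000 + 0.030924 + 0.034933 + 0.001275 = 0.876132
Keeping only the root rot-present terms gives 0.032199, so
  P(root rot | ¬wilting) = 0.032199 / 0.876132 ≈ 0.037

Pr[root rot | ¬wilting] ≈ 0.037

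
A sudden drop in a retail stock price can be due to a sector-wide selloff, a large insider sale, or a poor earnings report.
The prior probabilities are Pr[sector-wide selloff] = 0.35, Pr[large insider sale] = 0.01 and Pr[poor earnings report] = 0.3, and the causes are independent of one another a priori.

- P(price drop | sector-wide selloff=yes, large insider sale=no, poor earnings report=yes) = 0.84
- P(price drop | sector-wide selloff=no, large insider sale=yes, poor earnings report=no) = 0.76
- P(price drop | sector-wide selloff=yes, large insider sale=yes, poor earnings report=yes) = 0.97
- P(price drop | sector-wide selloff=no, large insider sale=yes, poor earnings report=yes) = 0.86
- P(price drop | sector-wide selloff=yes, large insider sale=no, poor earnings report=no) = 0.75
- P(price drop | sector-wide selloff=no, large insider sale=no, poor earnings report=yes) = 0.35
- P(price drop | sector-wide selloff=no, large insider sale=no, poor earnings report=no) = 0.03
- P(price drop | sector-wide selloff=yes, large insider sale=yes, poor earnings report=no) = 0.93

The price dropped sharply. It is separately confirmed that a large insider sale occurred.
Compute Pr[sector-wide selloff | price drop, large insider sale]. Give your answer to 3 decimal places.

Pr[sector-wide selloff | price drop, large insider sale] ≈ 0.391

Numerator (weight on configurations with sector-wide selloff): 0.227850 + 0.101850 = 0.329700
Denominator P(price drop | large insider sale): 0.76×0.65×0.7 + 0.86×0.65×0.3 + 0.93×0.35×0.7 + 0.97×0.35×0.3 = 0.843200
P(sector-wide selloff | price drop, large insider sale) = 0.329700/0.843200 ≈ 0.391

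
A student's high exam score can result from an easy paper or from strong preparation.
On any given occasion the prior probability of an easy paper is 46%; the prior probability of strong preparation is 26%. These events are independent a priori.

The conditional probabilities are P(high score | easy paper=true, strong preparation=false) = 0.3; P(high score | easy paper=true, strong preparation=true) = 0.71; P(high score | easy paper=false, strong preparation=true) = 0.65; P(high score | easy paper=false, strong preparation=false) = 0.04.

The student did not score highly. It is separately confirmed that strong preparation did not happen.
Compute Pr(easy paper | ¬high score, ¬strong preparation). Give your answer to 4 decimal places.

Enumerate both values of easy paper and weight by the priors:
  P(¬high score | ¬strong preparation) = 0.96*0.54 + 0.7*0.46
        = 0.518400 + 0.322000 = 0.840400
Configurations with easy paper contribute 0.322000, so
  P(easy paper | ¬high score, ¬strong preparation) = 0.322000 / 0.840400 ≈ 0.3832

Pr(easy paper | ¬high score, ¬strong preparation) ≈ 0.3832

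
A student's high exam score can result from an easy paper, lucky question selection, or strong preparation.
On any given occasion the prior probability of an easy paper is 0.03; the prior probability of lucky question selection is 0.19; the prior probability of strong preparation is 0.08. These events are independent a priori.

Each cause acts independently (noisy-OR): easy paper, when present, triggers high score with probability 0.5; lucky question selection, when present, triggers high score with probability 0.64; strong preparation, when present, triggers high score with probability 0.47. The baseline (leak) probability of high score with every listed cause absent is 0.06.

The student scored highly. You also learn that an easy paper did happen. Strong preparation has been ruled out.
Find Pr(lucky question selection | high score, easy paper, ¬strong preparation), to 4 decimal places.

Pr(lucky question selection | high score, easy paper, ¬strong preparation) ≈ 0.2688

Under noisy-OR, P(high score | causes) = 1 − (1−0.06)·∏(1−qᵢ) over the active causes.
Weight on lucky question selection=true, given the evidence: 0.8308*0.19 = 0.157852
Denominator P(high score | easy paper, ¬strong preparation): 0.53*0.81 + 0.8308*0.19 = 0.587152
P(lucky question selection | high score, easy paper, ¬strong preparation) = 0.157852/0.587152 ≈ 0.2688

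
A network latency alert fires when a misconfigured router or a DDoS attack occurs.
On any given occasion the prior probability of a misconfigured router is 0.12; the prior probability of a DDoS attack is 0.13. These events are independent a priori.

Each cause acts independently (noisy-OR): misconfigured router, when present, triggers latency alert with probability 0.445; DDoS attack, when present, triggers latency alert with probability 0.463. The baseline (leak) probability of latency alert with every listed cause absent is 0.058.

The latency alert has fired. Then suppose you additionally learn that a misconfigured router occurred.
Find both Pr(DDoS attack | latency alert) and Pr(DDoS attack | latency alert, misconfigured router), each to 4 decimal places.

Pr(DDoS attack | latency alert) ≈ 0.4183; Pr(DDoS attack | latency alert, misconfigured router) ≈ 0.1838

Under noisy-OR, P(latency alert | causes) = 1 − (1−0.058)·∏(1−qᵢ) over the active causes.
Weight on DDoS attack=true, given the evidence: 0.056530 + 0.011220 = 0.067750
Denominator P(latency alert): 0.058×0.88×0.87 + 0.494146×0.88×0.13 + 0.47719×0.12×0.87 + 0.719251×0.12×0.13 = 0.161974
Posterior = 0.067750 / 0.161974 ≈ 0.4183

Now also conditioning on misconfigured router=true:
P(latency alert | misconfigured router) = 0.47719*0.87 + 0.719251*0.13 = 0.415155 + 0.093503 = 0.508658
The DDoS attack-present share is 0.719251*0.13 = 0.093503.
So P(DDoS attack | latency alert, misconfigured router) = 0.093503/0.508658 ≈ 0.1838.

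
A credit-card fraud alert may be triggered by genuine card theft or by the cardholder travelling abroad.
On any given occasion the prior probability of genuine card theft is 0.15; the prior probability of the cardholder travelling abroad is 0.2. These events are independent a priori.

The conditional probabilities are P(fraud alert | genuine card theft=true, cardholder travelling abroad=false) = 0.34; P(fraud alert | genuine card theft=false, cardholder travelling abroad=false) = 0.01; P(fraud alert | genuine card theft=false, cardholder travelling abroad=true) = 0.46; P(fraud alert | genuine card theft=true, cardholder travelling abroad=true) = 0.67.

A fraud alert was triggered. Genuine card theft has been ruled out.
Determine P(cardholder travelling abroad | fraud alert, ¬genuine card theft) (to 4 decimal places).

P(cardholder travelling abroad | fraud alert, ¬genuine card theft) ≈ 0.9200

Weight on cardholder travelling abroad=true, given the evidence: 0.46·0.2 = 0.092000
Normalizer over all consistent configurations: 0.01·0.8 + 0.46·0.2 = 0.100000
P(cardholder travelling abroad | fraud alert, ¬genuine card theft) = 0.092000/0.100000 ≈ 0.9200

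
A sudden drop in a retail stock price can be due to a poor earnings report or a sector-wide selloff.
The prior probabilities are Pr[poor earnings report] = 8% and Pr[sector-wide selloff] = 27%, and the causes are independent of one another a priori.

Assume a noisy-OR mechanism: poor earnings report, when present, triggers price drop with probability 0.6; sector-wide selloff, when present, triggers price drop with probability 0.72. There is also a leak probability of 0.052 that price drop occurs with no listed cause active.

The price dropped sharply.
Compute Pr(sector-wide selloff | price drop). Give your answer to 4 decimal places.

Under noisy-OR, P(price drop | causes) = 1 − (1−0.052)·∏(1−qᵢ) over the active causes.
Numerator (weight on configurations with sector-wide selloff): 0.182465 + 0.019307 = 0.201772
Denominator P(price drop): 0.052*0.92*0.73 + 0.73456*0.92*0.27 + 0.6208*0.08*0.73 + 0.893824*0.08*0.27 = 0.272950
Posterior = 0.201772 / 0.272950 ≈ 0.7392

Pr(sector-wide selloff | price drop) ≈ 0.7392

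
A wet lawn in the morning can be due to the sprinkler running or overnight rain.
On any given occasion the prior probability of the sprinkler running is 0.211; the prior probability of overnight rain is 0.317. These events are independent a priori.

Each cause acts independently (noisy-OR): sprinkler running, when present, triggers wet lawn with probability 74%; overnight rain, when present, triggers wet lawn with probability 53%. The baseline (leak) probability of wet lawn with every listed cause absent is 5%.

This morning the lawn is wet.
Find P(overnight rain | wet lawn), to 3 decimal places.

P(overnight rain | wet lawn) ≈ 0.593

Under noisy-OR, P(wet lawn | causes) = 1 − (1−0.05)·∏(1−qᵢ) over the active causes.
P(wet lawn) = 0.05*0.789*0.683 + 0.5535*0.789*0.317 + 0.753*0.211*0.683 + 0.88391*0.211*0.317 = 0.026944 + 0.138438 + 0.108517 + 0.059122 = 0.333021
The overnight rain-present share is 0.138438 + 0.059122 = 0.197560.
So P(overnight rain | wet lawn) = 0.197560/0.333021 ≈ 0.593.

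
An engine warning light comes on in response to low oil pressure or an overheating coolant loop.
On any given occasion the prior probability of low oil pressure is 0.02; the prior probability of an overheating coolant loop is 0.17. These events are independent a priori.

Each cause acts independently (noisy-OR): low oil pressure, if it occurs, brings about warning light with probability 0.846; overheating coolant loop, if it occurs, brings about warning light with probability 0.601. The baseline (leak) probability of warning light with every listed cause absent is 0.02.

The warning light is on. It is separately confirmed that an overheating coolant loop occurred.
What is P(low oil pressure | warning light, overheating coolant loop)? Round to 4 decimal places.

P(low oil pressure | warning light, overheating coolant loop) ≈ 0.0305

Under noisy-OR, P(warning light | causes) = 1 − (1−0.02)·∏(1−qᵢ) over the active causes.
By total probability over both values of low oil pressure:
  P(warning light | overheating coolant loop) = 0.60898·0.98 + 0.939783·0.02
        = 0.596800 + 0.018796 = 0.615596
The terms with low oil pressure present sum to 0.018796, so
  P(low oil pressure | warning light, overheating coolant loop) = 0.018796 / 0.615596 ≈ 0.0305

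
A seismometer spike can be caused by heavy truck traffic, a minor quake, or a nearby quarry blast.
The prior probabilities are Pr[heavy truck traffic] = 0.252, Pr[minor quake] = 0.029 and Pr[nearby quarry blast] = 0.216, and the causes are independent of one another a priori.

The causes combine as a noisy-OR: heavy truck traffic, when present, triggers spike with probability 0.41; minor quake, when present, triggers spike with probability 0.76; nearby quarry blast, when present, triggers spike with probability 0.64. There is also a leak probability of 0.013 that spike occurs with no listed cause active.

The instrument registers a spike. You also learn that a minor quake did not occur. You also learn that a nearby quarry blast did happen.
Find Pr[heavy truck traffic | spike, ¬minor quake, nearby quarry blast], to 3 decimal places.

Pr[heavy truck traffic | spike, ¬minor quake, nearby quarry blast] ≈ 0.292

Under noisy-OR, P(spike | causes) = 1 − (1−0.013)·∏(1−qᵢ) over the active causes.
P(spike | ¬minor quake, nearby quarry blast) = 0.64468×0.748 + 0.790361×0.252 = 0.482221 + 0.199171 = 0.681392
Restricting to configurations with heavy truck traffic present: 0.790361×0.252 = 0.199171.
Hence the posterior is 0.199171/0.681392 ≈ 0.292.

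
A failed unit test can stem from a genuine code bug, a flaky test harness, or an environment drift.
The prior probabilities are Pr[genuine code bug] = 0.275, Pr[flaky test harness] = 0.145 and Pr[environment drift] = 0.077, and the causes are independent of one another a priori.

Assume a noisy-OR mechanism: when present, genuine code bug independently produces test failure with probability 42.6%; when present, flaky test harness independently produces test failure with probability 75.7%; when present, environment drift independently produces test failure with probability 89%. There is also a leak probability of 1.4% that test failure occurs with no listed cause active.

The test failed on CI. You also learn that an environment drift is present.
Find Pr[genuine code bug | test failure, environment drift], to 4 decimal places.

Pr[genuine code bug | test failure, environment drift] ≈ 0.2840

Under noisy-OR, P(test failure | causes) = 1 − (1−0.014)·∏(1−qᵢ) over the active causes.
Numerator (weight on configurations with genuine code bug): 0.220487 + 0.039272 = 0.259759
Denominator P(test failure | environment drift): 0.89154×0.725×0.855 + 0.973644×0.725×0.145 + 0.937744×0.275×0.855 + 0.984872×0.275×0.145 = 0.914756
P(genuine code bug | test failure, environment drift) = 0.259759/0.914756 ≈ 0.2840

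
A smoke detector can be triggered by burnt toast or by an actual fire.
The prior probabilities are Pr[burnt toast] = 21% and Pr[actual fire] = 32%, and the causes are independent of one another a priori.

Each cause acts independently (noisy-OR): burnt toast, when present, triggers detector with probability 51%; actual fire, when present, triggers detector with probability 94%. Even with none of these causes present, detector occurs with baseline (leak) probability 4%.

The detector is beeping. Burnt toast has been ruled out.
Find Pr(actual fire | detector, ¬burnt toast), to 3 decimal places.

Pr(actual fire | detector, ¬burnt toast) ≈ 0.917

Under noisy-OR, P(detector | causes) = 1 − (1−0.04)·∏(1−qᵢ) over the active causes.
Enumerate both values of actual fire and weight by the priors:
  P(detector | ¬burnt toast) = 0.04·0.68 + 0.9424·0.32
        = 0.027200 + 0.301568 = 0.328768
The terms with actual fire present sum to 0.301568, so
  P(actual fire | detector, ¬burnt toast) = 0.301568 / 0.328768 ≈ 0.917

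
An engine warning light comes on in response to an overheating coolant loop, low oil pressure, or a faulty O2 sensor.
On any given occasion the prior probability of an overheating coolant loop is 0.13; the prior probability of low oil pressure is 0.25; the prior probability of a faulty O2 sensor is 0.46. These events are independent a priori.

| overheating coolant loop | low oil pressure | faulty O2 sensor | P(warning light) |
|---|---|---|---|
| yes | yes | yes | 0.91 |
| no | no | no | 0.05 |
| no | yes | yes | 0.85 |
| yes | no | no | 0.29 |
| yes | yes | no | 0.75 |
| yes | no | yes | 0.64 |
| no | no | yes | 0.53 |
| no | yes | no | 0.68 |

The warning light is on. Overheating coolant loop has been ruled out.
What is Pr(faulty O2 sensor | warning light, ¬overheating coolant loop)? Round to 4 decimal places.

P(warning light | ¬overheating coolant loop) = 0.05*0.75*0.54 + 0.53*0.75*0.46 + 0.68*0.25*0.54 + 0.85*0.25*0.46 = 0.020250 + 0.182850 + 0.091800 + 0.097750 = 0.392650
Of this, 0.280600 comes from 0.182850 + 0.097750 (the faulty O2 sensor=true cases).
P(faulty O2 sensor | warning light, ¬overheating coolant loop) = 0.280600 / 0.392650 ≈ 0.7146

Pr(faulty O2 sensor | warning light, ¬overheating coolant loop) ≈ 0.7146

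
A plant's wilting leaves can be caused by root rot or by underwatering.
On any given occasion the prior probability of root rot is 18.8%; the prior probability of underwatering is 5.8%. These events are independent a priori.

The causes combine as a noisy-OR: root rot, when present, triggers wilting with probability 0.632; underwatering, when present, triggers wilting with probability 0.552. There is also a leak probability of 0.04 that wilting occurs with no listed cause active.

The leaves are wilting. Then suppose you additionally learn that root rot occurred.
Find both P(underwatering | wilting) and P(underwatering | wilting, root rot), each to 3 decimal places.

P(underwatering | wilting) ≈ 0.199; P(underwatering | wilting, root rot) ≈ 0.074

Under noisy-OR, P(wilting | causes) = 1 − (1−0.04)·∏(1−qᵢ) over the active causes.
P(wilting) = 0.04*0.812*0.942 + 0.56992*0.812*0.058 + 0.64672*0.188*0.942 + 0.841731*0.188*0.058 = 0.030596 + 0.026841 + 0.114532 + 0.009178 = 0.181147
Restricting to configurations with underwatering present: 0.026841 + 0.009178 = 0.036019.
Hence the posterior is 0.036019/0.181147 ≈ 0.199.

With the extra evidence:
For the numerator, keep only underwatering=true terms: 0.841731×0.058 = 0.048820
Normalizer over all consistent configurations: 0.64672×0.942 + 0.841731×0.058 = 0.658030
Posterior = 0.048820 / 0.658030 ≈ 0.074
— root rot explains away the evidence for underwatering.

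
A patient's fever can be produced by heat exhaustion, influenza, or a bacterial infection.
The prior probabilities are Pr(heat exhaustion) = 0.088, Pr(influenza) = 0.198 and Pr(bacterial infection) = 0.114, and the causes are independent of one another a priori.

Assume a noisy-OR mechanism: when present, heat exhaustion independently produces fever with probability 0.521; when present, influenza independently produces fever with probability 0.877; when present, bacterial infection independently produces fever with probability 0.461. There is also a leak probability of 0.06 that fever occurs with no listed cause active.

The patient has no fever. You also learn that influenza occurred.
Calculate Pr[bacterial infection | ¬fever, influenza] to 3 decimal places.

Pr[bacterial infection | ¬fever, influenza] ≈ 0.065

Under noisy-OR, P(fever | causes) = 1 − (1−0.06)·∏(1−qᵢ) over the active causes.
By total probability over the 4 (heat exhaustion, bacterial infection) configurations:
  P(¬fever | influenza) = 0.11562·0.912·0.886 + 0.062319·0.912·0.114 + 0.055382·0.088·0.886 + 0.029851·0.088·0.114
        = 0.093425 + 0.006479 + 0.004318 + 0.000299 = 0.104521
Keeping only the bacterial infection-present terms gives 0.006778, so
  P(bacterial infection | ¬fever, influenza) = 0.006778 / 0.104521 ≈ 0.065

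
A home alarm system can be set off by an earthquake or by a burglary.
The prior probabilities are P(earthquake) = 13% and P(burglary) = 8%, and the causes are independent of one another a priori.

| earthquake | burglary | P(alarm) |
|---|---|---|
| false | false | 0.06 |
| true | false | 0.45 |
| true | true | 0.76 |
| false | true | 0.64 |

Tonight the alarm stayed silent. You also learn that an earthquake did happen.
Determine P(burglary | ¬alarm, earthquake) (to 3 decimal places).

P(burglary | ¬alarm, earthquake) ≈ 0.037

P(¬alarm | earthquake) = 0.55·0.92 + 0.24·0.08 = 0.506000 + 0.019200 = 0.525200
Restricting to configurations with burglary present: 0.24·0.08 = 0.019200.
P(burglary | ¬alarm, earthquake) = 0.019200 / 0.525200 ≈ 0.037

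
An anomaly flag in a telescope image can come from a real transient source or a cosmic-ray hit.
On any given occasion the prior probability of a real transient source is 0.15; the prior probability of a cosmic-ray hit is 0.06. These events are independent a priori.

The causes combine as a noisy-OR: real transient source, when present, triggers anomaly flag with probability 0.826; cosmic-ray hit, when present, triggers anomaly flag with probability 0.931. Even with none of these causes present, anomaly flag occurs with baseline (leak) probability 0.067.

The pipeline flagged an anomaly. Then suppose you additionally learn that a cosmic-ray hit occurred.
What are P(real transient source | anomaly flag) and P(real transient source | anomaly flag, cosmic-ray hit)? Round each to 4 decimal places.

Under noisy-OR, P(anomaly flag | causes) = 1 − (1−0.067)·∏(1−qᵢ) over the active causes.
Numerator (weight on configurations with real transient source): 0.118110 + 0.008899 = 0.127009
The normalizing constant is 0.067·0.85·0.94 + 0.935623·0.85·0.06 + 0.837658·0.15·0.94 + 0.988798·0.15·0.06 = 0.228259
P(real transient source | anomaly flag) = 0.127009/0.228259 ≈ 0.5564

Now condition on the additional information:
Weight on real transient source=true, given the evidence: 0.988798·0.15 = 0.148320
The normalizing constant is 0.935623·0.85 + 0.988798·0.15 = 0.943600
Posterior = 0.148320 / 0.943600 ≈ 0.1572
Conditioning on cosmic-ray hit lowers the posterior on real transient source: the classic explaining-away effect in a common-effect structure.

P(real transient source | anomaly flag) ≈ 0.5564; P(real transient source | anomaly flag, cosmic-ray hit) ≈ 0.1572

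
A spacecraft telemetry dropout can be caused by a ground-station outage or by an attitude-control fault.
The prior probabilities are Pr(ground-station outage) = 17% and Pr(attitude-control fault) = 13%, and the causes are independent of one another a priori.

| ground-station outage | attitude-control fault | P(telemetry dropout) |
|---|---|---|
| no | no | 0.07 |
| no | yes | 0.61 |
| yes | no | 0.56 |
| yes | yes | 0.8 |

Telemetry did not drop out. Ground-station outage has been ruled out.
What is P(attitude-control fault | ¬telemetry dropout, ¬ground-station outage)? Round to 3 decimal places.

By total probability over both values of attitude-control fault:
  P(¬telemetry dropout | ¬ground-station outage) = 0.93·0.87 + 0.39·0.13
        = 0.809100 + 0.050700 = 0.859800
Keeping only the attitude-control fault-present terms gives 0.050700, so
  P(attitude-control fault | ¬telemetry dropout, ¬ground-station outage) = 0.050700 / 0.859800 ≈ 0.059

P(attitude-control fault | ¬telemetry dropout, ¬ground-station outage) ≈ 0.059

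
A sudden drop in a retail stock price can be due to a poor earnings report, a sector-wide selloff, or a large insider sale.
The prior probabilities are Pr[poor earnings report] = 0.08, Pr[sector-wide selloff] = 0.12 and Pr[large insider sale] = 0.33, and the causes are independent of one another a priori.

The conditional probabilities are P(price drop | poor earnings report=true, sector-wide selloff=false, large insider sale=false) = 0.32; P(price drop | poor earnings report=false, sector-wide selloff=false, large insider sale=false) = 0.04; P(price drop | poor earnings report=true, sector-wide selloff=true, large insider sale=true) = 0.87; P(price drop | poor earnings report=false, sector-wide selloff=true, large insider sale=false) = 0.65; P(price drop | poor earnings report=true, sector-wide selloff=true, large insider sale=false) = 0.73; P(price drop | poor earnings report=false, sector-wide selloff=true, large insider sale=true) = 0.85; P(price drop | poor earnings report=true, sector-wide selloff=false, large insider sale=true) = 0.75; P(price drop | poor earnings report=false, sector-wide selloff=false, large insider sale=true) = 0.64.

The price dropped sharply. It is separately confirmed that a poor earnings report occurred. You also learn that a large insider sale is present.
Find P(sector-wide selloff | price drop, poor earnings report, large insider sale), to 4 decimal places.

P(sector-wide selloff | price drop, poor earnings report, large insider sale) ≈ 0.1366

P(price drop | poor earnings report, large insider sale) = 0.75·0.88 + 0.87·0.12 = 0.660000 + 0.104400 = 0.764400
Of this, 0.104400 comes from 0.87·0.12 (the sector-wide selloff=true cases).
Hence the posterior is 0.104400/0.764400 ≈ 0.1366.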